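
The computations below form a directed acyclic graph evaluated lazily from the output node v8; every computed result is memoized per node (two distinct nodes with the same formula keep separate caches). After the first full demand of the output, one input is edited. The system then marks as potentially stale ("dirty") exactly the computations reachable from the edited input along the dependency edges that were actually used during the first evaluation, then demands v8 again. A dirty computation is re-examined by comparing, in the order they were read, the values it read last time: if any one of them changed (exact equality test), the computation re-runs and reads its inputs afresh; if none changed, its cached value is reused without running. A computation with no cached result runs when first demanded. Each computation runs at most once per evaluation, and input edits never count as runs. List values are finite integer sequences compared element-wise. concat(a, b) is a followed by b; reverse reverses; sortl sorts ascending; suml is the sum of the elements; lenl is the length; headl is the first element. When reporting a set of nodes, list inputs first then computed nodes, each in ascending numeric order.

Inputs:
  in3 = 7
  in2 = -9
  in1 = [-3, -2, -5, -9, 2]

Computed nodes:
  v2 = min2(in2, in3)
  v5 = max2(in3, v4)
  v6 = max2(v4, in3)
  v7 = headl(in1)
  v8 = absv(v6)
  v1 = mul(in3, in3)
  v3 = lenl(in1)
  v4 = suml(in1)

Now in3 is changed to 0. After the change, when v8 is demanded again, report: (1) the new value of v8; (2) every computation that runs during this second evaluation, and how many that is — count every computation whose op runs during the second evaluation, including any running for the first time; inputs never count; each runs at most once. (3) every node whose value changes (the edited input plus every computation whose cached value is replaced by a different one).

Demanding v8 again yields 0.
2 computations run: v6, v8.
The nodes whose values change: in3, v6, v8.

First demand of the output computes:
  v4 = suml([-3, -2, -5, -9, 2]) = -17
  v6 = max2(-17, 7) = 7
  v8 = absv(7) = 7

After the edit, cleaning proceeds:
  v6: a read changed (in3 7->0) — executes, giving 0.
  v8: a read changed (v6 7->0) — executes, giving 0.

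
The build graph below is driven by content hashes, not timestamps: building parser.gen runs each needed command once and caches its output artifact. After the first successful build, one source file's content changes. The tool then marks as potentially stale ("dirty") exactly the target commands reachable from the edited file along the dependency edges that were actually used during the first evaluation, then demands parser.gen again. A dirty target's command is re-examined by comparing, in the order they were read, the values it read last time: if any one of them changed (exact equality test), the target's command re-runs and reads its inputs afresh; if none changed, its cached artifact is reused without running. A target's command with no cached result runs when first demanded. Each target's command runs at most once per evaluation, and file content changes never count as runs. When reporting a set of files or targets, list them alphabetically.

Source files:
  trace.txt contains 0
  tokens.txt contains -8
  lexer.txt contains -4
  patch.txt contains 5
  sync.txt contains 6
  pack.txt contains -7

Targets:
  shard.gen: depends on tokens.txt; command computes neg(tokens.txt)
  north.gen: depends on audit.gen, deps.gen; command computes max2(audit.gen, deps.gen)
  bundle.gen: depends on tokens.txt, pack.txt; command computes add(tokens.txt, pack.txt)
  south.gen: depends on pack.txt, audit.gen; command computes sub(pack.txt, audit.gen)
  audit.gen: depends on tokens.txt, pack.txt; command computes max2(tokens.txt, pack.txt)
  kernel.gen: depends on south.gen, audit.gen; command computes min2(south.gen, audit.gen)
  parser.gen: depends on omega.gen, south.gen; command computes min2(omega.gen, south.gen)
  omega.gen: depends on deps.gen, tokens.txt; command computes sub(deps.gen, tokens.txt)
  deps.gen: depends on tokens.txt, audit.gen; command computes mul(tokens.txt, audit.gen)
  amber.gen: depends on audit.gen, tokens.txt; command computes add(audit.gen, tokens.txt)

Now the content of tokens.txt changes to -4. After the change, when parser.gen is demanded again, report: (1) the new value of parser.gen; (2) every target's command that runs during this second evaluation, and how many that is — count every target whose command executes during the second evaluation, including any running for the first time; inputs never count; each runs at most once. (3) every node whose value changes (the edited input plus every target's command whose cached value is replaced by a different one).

Initial pass — values computed on the first demand:
  audit.gen = max2(-8, -7) = -7
  deps.gen = mul(-8, -7) = 56
  omega.gen = sub(56, -8) = 64
  south.gen = sub(-7, -7) = 0
  parser.gen = min2(64, 0) = 0

Second demand — change propagation:
  audit.gen: re-runs because tokens.txt -8->-4; new result -4.
  deps.gen: re-runs because tokens.txt -8->-4; audit.gen -7->-4; new result 16.
  omega.gen: re-runs because deps.gen 56->16; tokens.txt -8->-4; new result 20.
  south.gen: re-runs because audit.gen -7->-4; new result -3.
  parser.gen: re-runs because omega.gen 64->20; south.gen 0->-3; new result -3.

parser.gen now evaluates to -3.
Run set: audit.gen, deps.gen, omega.gen, parser.gen, south.gen (5 run).
Changed values: audit.gen, deps.gen, omega.gen, parser.gen, south.gen, tokens.txt.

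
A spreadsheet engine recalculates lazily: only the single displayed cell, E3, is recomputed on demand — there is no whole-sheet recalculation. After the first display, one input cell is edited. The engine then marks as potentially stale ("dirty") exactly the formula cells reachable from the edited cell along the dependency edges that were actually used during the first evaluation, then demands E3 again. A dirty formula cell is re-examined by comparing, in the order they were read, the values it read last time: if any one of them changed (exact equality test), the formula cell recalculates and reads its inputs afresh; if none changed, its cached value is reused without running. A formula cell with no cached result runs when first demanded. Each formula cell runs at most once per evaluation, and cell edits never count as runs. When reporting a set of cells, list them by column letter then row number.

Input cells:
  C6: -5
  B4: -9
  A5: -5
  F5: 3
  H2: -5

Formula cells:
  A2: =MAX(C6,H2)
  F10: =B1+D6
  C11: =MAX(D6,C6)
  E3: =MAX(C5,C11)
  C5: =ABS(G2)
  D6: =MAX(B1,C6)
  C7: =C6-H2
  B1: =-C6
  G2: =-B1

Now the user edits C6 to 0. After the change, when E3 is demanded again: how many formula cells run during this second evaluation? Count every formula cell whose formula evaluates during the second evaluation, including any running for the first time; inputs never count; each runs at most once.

First evaluation (everything demanded from the output):
  B1 = -(-5) = 5
  D6 = MAX(5, -5) = 5
  C11 = MAX(5, -5) = 5
  G2 = -(5) = -5
  C5 = ABS(-5) = 5
  E3 = MAX(5, 5) = 5

Propagation after the edit:
  B1: runs — C6 -5->0; result 0.
  D6: runs — B1 5->0; C6 -5->0; result 0.
  C11: runs — D6 5->0; C6 -5->0; result 0.
  G2: runs — B1 5->0; result 0.
  C5: runs — G2 -5->0; result 0.
  E3: runs — C5 5->0; C11 5->0; result 0.

Formula cells that run: B1, C5, C11, D6, E3, G2 — 6 in total.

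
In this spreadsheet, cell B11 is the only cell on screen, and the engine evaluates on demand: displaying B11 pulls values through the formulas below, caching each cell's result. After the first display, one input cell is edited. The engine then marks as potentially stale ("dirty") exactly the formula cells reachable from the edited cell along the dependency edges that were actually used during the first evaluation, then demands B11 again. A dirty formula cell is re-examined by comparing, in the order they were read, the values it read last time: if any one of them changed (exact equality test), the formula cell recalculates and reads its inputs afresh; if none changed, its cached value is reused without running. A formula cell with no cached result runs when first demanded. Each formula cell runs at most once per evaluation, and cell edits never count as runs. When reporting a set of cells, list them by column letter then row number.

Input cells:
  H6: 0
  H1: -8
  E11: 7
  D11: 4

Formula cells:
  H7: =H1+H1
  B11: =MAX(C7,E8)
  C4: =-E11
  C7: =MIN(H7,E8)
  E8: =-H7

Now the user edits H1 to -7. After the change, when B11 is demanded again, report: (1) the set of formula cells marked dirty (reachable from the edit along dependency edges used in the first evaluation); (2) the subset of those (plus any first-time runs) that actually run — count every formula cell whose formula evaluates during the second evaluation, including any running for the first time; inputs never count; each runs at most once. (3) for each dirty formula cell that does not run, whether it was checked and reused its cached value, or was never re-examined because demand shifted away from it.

Initial pass — values computed on the first demand:
  H7 = -8 + -8 = -16
  E8 = -(-16) = 16
  C7 = MIN(-16, 16) = -16
  B11 = MAX(-16, 16) = 16

Second demand — change propagation:
  H7: re-runs because H1 -8->-7; H1 -8->-7; new result -14.
  E8: re-runs because H7 -16->-14; new result 14.
  C7: re-runs because H7 -16->-14; E8 16->14; new result -14.
  B11: re-runs because C7 -16->-14; E8 16->14; new result 14.

Dirty set: B11, C7, E8, H7.
Run set: B11, C7, E8, H7 (4 run).
All dirty formula cells ended up running.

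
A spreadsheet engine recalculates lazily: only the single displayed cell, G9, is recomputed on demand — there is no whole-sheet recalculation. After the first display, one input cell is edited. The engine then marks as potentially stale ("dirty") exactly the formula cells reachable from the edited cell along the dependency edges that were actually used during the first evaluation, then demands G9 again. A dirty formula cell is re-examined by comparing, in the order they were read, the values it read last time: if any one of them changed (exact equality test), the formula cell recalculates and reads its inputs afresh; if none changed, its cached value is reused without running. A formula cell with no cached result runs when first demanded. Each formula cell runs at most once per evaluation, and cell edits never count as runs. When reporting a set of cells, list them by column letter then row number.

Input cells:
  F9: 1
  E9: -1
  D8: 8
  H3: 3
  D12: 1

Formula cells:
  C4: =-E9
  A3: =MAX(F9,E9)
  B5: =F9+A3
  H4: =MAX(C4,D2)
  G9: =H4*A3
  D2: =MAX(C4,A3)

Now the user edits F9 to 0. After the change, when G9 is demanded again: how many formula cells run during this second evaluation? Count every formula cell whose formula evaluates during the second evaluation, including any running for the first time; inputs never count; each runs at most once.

Formula cells that run: A3, D2, G9 — 3 in total.
Key observation: the cutoff stops propagation at H4 — its inputs' values are unchanged, so it reuses its cache.

First evaluation (everything demanded from the output):
  A3 = MAX(1, -1) = 1
  C4 = -(-1) = 1
  D2 = MAX(1, 1) = 1
  H4 = MAX(1, 1) = 1
  G9 = 1 * 1 = 1

Propagation after the edit:
  A3: runs — F9 1->0; result 0.
  D2: runs — A3 1->0; result 1 (same value as before).
  H4: checked — values it read are unchanged (C4 unchanged, D2 unchanged); reused cached 1 without running.
  G9: runs — A3 1->0; result 0.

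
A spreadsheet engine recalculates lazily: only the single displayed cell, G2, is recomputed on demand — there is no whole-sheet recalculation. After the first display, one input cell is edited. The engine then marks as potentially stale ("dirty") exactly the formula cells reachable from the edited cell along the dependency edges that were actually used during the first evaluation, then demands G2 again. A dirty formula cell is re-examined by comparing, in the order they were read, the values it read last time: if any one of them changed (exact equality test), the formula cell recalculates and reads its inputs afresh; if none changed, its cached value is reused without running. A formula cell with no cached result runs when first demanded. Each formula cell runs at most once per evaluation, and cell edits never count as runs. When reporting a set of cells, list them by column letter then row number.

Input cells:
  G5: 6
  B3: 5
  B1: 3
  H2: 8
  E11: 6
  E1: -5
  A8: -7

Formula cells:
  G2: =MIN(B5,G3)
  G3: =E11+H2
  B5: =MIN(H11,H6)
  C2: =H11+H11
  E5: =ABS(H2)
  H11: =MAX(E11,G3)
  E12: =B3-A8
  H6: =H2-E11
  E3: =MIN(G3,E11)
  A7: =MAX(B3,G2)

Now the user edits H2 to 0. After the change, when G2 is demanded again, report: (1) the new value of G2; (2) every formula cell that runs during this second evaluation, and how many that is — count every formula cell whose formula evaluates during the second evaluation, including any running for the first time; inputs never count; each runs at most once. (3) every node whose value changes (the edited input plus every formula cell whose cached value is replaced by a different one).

New value of G2: -6.
Formula cells that run: B5, G2, G3, H6, H11 — 5 in total.
Values that change: B5, G2, G3, H2, H6, H11.

First evaluation (everything demanded from the output):
  G3 = 6 + 8 = 14
  H6 = 8 - 6 = 2
  H11 = MAX(6, 14) = 14
  B5 = MIN(14, 2) = 2
  G2 = MIN(2, 14) = 2

Propagation after the edit:
  G3: runs — H2 8->0; result 6.
  H6: runs — H2 8->0; result -6.
  H11: runs — G3 14->6; result 6.
  B5: runs — H11 14->6; H6 2->-6; result -6.
  G2: runs — B5 2->-6; G3 14->6; result -6.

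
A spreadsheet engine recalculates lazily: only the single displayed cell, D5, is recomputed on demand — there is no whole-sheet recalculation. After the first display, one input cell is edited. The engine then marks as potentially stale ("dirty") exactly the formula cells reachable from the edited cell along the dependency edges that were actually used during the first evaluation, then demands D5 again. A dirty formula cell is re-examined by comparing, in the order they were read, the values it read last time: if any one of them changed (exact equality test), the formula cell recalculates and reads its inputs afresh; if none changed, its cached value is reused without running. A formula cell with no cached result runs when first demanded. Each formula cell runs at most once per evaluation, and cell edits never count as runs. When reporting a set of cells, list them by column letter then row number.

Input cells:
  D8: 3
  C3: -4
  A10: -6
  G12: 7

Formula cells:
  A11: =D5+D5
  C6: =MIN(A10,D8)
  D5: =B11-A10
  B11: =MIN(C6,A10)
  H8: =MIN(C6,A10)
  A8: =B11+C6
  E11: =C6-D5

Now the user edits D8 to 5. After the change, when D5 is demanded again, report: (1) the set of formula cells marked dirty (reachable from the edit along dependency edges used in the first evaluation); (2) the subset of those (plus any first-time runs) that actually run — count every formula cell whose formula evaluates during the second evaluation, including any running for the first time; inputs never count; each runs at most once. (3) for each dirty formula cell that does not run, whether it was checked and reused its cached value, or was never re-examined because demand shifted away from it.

Marked dirty: B11, C6, D5.
Formula cells that run: C6 — 1 in total.
Checked but reused from cache: B11, D5.
Key observation: the change is absorbed at C6 — it re-runs but produces the same value, and the output's value is unchanged.

First evaluation (everything demanded from the output):
  C6 = MIN(-6, 3) = -6
  B11 = MIN(-6, -6) = -6
  D5 = -6 - -6 = 0

Propagation after the edit:
  C6: runs — D8 3->5; result -6 (same value as before).
  B11: checked — values it read are unchanged (C6 unchanged, A10 unchanged); reused cached -6 without running.
  D5: checked — values it read are unchanged (B11 unchanged, A10 unchanged); reused cached 0 without running.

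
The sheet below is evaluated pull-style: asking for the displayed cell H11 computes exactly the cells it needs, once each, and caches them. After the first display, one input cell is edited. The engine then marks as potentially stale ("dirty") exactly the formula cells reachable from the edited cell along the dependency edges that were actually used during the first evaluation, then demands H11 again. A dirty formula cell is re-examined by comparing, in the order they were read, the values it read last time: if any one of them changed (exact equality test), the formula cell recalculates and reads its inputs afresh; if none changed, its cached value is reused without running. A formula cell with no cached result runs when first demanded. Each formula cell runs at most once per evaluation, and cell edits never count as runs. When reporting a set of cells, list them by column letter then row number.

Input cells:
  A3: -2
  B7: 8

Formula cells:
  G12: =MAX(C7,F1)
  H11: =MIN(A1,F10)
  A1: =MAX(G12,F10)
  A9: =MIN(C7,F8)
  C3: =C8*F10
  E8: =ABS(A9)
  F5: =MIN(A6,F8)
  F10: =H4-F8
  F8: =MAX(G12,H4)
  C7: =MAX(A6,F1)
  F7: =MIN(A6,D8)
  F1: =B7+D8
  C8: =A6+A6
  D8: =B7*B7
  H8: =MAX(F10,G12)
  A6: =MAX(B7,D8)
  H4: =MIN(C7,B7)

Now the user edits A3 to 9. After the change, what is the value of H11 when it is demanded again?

Demanding H11 again yields -64.
Note the shortcut — nothing in the graph depends on A3 at all, so no recomputation happens.

First demand of the output computes:
  D8 = 8 * 8 = 64
  A6 = MAX(8, 64) = 64
  F1 = 8 + 64 = 72
  C7 = MAX(64, 72) = 72
  G12 = MAX(72, 72) = 72
  H4 = MIN(72, 8) = 8
  F8 = MAX(72, 8) = 72
  F10 = 8 - 72 = -64
  A1 = MAX(72, -64) = 72
  H11 = MIN(72, -64) = -64

After the edit, cleaning proceeds:
  no node depends on A3 at all; the second demand re-runs nothing.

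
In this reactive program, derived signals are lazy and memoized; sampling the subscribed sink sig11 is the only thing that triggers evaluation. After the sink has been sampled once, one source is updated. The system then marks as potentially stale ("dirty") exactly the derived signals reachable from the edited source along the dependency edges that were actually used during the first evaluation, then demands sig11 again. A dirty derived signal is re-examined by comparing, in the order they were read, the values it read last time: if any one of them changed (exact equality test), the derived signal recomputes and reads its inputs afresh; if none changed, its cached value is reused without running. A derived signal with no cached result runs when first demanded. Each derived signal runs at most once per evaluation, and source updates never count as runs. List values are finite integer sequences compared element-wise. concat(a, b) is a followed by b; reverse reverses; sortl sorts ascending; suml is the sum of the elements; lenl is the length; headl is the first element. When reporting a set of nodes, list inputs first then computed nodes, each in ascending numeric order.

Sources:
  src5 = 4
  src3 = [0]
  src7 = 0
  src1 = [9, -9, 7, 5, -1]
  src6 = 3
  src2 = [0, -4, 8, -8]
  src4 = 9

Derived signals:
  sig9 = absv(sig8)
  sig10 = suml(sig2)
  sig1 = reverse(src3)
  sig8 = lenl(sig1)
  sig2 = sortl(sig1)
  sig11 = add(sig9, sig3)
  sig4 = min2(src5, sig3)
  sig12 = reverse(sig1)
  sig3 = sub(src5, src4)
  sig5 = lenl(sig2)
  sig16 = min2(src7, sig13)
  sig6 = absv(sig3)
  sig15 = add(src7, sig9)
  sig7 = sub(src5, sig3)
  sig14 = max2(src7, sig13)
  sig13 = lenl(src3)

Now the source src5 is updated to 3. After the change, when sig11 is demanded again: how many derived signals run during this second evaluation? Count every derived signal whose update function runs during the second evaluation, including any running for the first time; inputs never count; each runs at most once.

First demand of the output computes:
  sig1 = reverse([0]) = [0]
  sig3 = sub(4, 9) = -5
  sig8 = lenl([0]) = 1
  sig9 = absv(1) = 1
  sig11 = add(1, -5) = -4

After the edit, cleaning proceeds:
  sig3: a read changed (src5 4->3) — executes, giving -6.
  sig11: a read changed (sig3 -5->-6) — executes, giving -5.

2 derived signals run: sig3, sig11.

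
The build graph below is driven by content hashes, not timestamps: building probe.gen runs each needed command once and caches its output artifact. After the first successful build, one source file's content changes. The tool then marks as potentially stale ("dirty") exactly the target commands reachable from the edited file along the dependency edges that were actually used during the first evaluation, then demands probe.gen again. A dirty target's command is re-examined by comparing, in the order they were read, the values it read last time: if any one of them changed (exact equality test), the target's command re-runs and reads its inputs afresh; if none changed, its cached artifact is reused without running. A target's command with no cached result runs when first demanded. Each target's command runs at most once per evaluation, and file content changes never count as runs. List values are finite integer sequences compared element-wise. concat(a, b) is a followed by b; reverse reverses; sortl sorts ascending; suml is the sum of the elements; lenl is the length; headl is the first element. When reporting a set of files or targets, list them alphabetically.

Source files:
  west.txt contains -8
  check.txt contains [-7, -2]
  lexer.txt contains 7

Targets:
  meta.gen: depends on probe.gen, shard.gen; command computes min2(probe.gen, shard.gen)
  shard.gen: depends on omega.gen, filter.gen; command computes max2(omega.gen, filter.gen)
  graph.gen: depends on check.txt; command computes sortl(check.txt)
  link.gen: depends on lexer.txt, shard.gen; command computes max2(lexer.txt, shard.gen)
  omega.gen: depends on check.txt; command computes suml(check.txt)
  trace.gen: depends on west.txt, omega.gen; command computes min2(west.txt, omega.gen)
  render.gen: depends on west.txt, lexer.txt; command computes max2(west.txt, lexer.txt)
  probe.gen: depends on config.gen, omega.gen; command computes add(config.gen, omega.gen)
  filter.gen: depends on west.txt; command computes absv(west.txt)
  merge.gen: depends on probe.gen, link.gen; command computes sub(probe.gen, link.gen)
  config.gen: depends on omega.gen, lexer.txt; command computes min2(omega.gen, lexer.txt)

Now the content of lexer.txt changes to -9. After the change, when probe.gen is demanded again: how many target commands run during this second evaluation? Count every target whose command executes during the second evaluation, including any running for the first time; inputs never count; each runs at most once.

Run set: config.gen (1 run).
The important point: config.gen recomputes to an identical value, and the output ends up unchanged.

Initial pass — values computed on the first demand:
  omega.gen = suml([-7, -2]) = -9
  config.gen = min2(-9, 7) = -9
  probe.gen = add(-9, -9) = -18

Second demand — change propagation:
  config.gen: re-runs because lexer.txt 7->-9; new result -9 (unchanged).
  probe.gen: re-examined; everything it read last time is the same (config.gen unchanged, omega.gen unchanged) — cache -18 kept, no run.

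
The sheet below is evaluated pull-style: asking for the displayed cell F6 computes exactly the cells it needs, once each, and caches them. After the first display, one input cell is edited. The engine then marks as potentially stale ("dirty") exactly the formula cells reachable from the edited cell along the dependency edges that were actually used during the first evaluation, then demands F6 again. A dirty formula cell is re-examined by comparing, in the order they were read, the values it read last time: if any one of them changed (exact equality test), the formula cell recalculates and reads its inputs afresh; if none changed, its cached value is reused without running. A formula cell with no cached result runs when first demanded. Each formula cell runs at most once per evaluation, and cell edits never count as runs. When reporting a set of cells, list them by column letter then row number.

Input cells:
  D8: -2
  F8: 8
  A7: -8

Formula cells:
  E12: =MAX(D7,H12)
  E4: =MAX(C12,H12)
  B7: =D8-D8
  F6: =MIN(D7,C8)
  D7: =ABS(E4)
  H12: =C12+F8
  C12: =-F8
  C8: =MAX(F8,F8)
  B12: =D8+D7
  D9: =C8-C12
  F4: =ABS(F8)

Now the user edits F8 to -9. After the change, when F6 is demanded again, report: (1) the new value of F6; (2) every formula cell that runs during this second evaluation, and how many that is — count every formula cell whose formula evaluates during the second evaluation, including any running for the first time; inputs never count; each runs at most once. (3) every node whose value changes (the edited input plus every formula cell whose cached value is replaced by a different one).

Demanding F6 again yields -9.
6 formula cells run: C8, C12, D7, E4, F6, H12.
The nodes whose values change: C8, C12, D7, E4, F6, F8.

First demand of the output computes:
  C8 = MAX(8, 8) = 8
  C12 = -(8) = -8
  H12 = -8 + 8 = 0
  E4 = MAX(-8, 0) = 0
  D7 = ABS(0) = 0
  F6 = MIN(0, 8) = 0

After the edit, cleaning proceeds:
  C8: a read changed (F8 8->-9; F8 8->-9) — executes, giving -9.
  C12: a read changed (F8 8->-9) — executes, giving 9.
  H12: a read changed (C12 -8->9; F8 8->-9) — executes, giving 0 — identical to its old value.
  E4: a read changed (C12 -8->9) — executes, giving 9.
  D7: a read changed (E4 0->9) — executes, giving 9.
  F6: a read changed (D7 0->9; C8 8->-9) — executes, giving -9.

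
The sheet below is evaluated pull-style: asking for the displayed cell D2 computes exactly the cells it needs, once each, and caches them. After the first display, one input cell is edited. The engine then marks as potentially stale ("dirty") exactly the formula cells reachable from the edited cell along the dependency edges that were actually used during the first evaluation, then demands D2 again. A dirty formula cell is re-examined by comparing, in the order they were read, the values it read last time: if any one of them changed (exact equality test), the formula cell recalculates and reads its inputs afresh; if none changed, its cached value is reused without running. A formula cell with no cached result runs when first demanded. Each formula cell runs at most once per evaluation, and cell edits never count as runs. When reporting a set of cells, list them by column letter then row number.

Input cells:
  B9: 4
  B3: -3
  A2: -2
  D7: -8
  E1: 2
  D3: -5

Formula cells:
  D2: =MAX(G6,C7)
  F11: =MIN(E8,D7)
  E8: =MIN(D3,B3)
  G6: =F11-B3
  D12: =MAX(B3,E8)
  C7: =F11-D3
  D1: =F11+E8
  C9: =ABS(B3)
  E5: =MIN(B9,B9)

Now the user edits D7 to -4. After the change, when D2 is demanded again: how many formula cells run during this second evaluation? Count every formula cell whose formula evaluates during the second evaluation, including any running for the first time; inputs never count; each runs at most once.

First demand of the output computes:
  E8 = MIN(-5, -3) = -5
  F11 = MIN(-5, -8) = -8
  C7 = -8 - -5 = -3
  G6 = -8 - -3 = -5
  D2 = MAX(-5, -3) = -3

After the edit, cleaning proceeds:
  F11: a read changed (D7 -8->-4) — executes, giving -5.
  C7: a read changed (F11 -8->-5) — executes, giving 0.
  G6: a read changed (F11 -8->-5) — executes, giving -2.
  D2: a read changed (G6 -5->-2; C7 -3->0) — executes, giving 0.

4 formula cells run: C7, D2, F11, G6.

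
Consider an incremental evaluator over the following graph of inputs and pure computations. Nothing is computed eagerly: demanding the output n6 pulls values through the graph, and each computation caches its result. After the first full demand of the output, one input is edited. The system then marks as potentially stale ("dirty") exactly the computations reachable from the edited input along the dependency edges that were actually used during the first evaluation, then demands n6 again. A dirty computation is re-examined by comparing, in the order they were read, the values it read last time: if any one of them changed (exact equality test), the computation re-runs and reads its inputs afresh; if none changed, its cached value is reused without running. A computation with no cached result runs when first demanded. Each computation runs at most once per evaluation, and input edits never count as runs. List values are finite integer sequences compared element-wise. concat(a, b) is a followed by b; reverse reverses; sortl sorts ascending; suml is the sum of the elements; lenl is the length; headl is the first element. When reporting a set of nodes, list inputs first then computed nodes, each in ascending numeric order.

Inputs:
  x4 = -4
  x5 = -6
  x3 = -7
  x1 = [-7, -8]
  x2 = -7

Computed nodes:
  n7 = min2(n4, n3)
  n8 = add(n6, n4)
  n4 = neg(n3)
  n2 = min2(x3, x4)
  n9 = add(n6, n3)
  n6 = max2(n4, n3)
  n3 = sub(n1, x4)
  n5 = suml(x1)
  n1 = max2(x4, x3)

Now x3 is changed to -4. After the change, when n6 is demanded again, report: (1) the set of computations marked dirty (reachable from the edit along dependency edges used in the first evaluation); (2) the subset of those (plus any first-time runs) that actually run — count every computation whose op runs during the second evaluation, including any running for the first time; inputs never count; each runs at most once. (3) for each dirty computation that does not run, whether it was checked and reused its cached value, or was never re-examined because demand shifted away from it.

Dirty set: n1, n3, n4, n6.
Run set: n1 (1 run).
Re-examined without running (cache reused): n3, n4, n6.
The important point: n1 recomputes to an identical value, and the output ends up unchanged.

Initial pass — values computed on the first demand:
  n1 = max2(-4, -7) = -4
  n3 = sub(-4, -4) = 0
  n4 = neg(0) = 0
  n6 = max2(0, 0) = 0

Second demand — change propagation:
  n1: re-runs because x3 -7->-4; new result -4 (unchanged).
  n3: re-examined; everything it read last time is the same (n1 unchanged, x4 unchanged) — cache 0 kept, no run.
  n4: re-examined; everything it read last time is the same (n3 unchanged) — cache 0 kept, no run.
  n6: re-examined; everything it read last time is the same (n4 unchanged, n3 unchanged) — cache 0 kept, no run.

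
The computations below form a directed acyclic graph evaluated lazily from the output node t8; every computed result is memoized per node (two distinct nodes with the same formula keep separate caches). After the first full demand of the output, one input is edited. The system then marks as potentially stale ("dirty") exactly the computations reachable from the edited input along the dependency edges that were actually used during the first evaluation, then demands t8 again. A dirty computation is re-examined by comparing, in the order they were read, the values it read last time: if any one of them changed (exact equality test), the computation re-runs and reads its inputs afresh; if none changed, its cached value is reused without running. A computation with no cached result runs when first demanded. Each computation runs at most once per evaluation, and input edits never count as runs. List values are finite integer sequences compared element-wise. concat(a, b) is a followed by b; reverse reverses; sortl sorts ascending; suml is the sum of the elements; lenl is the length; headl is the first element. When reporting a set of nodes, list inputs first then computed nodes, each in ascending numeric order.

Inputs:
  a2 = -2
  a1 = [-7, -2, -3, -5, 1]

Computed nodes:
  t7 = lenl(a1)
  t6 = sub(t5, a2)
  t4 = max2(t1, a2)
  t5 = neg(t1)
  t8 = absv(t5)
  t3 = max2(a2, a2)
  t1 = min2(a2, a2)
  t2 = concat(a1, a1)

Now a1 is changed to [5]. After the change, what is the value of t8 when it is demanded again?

First demand of the output computes:
  t1 = min2(-2, -2) = -2
  t5 = neg(-2) = 2
  t8 = absv(2) = 2

After the edit, cleaning proceeds:
  a1 only reaches undemanded nodes; the second demand re-runs nothing.

Note the shortcut — a1 feeds only undemanded nodes, so no recomputation happens.

Demanding t8 again yields 2.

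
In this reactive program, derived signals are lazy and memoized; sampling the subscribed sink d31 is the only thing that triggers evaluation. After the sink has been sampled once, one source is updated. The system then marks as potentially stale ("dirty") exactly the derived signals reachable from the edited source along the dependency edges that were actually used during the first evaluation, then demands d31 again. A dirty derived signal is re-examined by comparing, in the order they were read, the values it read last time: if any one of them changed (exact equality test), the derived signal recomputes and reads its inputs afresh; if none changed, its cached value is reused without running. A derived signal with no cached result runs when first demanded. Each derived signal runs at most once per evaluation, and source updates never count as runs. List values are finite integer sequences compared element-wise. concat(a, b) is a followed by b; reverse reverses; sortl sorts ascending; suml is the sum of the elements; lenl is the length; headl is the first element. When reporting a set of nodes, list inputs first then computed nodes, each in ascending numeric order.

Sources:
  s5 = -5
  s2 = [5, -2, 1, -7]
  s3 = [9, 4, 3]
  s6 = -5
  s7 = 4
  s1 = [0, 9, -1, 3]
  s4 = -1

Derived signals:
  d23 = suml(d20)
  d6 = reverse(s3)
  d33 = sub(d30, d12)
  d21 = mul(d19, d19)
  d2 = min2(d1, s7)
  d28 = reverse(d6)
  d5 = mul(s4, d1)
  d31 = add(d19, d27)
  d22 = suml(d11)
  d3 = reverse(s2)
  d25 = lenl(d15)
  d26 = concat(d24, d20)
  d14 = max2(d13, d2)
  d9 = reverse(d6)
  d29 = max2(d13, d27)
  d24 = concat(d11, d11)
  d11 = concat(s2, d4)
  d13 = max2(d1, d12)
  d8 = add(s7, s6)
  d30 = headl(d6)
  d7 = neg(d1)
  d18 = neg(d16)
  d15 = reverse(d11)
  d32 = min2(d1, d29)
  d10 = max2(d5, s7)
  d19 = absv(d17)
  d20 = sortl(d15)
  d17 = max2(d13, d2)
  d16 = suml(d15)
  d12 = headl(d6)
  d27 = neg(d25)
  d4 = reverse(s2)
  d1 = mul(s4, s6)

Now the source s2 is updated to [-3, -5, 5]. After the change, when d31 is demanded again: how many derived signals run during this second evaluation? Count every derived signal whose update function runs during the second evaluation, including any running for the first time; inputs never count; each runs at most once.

6 derived signals run: d4, d11, d15, d25, d27, d31.

First demand of the output computes:
  d1 = mul(-1, -5) = 5
  d2 = min2(5, 4) = 4
  d4 = reverse([5, -2, 1, -7]) = [-7, 1, -2, 5]
  d6 = reverse([9, 4, 3]) = [3, 4, 9]
  d11 = concat([5, -2, 1, -7], [-7, 1, -2, 5]) = [5, -2, 1, -7, -7, 1, -2, 5]
  d12 = headl([3, 4, 9]) = 3
  d13 = max2(5, 3) = 5
  d15 = reverse([5, -2, 1, -7, -7, 1, -2, 5]) = [5, -2, 1, -7, -7, 1, -2, 5]
  d17 = max2(5, 4) = 5
  d19 = absv(5) = 5
  d25 = lenl([5, -2, 1, -7, -7, 1, -2, 5]) = 8
  d27 = neg(8) = -8
  d31 = add(5, -8) = -3

After the edit, cleaning proceeds:
  d4: a read changed (s2 [5, -2, 1, -7]->[-3, -5, 5]) — executes, giving [5, -5, -3].
  d11: a read changed (s2 [5, -2, 1, -7]->[-3, -5, 5]; d4 [-7, 1, -2, 5]->[5, -5, -3]) — executes, giving [-3, -5, 5, 5, -5, -3].
  d15: a read changed (d11 [5, -2, 1, -7, -7, 1, -2, 5]->[-3, -5, 5, 5, -5, -3]) — executes, giving [-3, -5, 5, 5, -5, -3].
  d25: a read changed (d15 [5, -2, 1, -7, -7, 1, -2, 5]->[-3, -5, 5, 5, -5, -3]) — executes, giving 6.
  d27: a read changed (d25 8->6) — executes, giving -6.
  d31: a read changed (d27 -8->-6) — executes, giving -1.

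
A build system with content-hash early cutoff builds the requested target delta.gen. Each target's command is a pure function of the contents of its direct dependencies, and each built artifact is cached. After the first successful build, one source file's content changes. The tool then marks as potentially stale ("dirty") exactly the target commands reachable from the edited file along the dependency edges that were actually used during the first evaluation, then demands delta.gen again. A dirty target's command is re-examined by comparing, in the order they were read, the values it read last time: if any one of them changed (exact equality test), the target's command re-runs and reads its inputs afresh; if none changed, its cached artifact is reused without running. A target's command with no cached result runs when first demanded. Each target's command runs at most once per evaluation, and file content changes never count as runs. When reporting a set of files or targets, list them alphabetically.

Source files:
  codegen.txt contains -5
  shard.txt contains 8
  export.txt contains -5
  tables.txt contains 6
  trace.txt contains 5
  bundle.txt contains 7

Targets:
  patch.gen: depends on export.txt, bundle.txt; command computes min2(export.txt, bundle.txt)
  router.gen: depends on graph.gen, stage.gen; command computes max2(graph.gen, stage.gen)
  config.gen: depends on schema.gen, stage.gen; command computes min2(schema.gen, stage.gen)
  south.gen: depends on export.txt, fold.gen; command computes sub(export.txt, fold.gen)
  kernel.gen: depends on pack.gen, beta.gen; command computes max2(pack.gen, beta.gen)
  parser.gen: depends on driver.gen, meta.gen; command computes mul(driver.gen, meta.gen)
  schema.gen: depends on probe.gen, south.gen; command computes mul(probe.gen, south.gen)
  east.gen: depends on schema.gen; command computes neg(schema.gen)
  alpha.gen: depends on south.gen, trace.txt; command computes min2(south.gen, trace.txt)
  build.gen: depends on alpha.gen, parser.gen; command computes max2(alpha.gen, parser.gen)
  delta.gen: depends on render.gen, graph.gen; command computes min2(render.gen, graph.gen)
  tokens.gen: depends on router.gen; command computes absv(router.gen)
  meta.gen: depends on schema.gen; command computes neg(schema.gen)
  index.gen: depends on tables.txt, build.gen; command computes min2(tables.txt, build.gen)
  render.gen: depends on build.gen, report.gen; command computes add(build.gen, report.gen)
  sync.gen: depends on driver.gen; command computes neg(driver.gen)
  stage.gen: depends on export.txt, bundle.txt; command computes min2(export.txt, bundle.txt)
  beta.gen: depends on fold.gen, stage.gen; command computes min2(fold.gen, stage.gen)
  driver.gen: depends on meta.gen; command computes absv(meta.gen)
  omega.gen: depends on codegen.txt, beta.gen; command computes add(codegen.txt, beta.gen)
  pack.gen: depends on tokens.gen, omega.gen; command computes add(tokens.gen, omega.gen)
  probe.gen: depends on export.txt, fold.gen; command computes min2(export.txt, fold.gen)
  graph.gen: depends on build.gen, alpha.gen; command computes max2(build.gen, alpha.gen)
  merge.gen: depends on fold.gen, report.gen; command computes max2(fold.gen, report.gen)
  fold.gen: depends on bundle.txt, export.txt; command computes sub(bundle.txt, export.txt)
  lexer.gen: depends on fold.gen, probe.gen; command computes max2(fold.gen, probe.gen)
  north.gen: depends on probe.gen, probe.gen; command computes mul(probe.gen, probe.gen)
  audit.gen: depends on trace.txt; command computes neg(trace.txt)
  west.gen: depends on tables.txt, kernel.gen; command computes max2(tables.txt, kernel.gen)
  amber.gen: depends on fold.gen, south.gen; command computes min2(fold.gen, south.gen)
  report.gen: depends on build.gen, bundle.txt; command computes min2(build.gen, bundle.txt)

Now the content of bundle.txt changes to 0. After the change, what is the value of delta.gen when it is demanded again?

First evaluation (everything demanded from the output):
  fold.gen = sub(7, -5) = 12
  probe.gen = min2(-5, 12) = -5
  south.gen = sub(-5, 12) = -17
  alpha.gen = min2(-17, 5) = -17
  schema.gen = mul(-5, -17) = 85
  meta.gen = neg(85) = -85
  driver.gen = absv(-85) = 85
  parser.gen = mul(85, -85) = -7225
  build.gen = max2(-17, -7225) = -17
  graph.gen = max2(-17, -17) = -17
  report.gen = min2(-17, 7) = -17
  render.gen = add(-17, -17) = -34
  delta.gen = min2(-34, -17) = -34

Propagation after the edit:
  fold.gen: runs — bundle.txt 7->0; result 5.
  probe.gen: runs — fold.gen 12->5; result -5 (same value as before).
  south.gen: runs — fold.gen 12->5; result -10.
  alpha.gen: runs — south.gen -17->-10; result -10.
  schema.gen: runs — south.gen -17->-10; result 50.
  meta.gen: runs — schema.gen 85->50; result -50.
  driver.gen: runs — meta.gen -85->-50; result 50.
  parser.gen: runs — driver.gen 85->50; meta.gen -85->-50; result -2500.
  build.gen: runs — alpha.gen -17->-10; parser.gen -7225->-2500; result -10.
  graph.gen: runs — build.gen -17->-10; alpha.gen -17->-10; result -10.
  report.gen: runs — build.gen -17->-10; bundle.txt 7->0; result -10.
  render.gen: runs — build.gen -17->-10; report.gen -17->-10; result -20.
  delta.gen: runs — render.gen -34->-20; graph.gen -17->-10; result -20.

New value of delta.gen: -20.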